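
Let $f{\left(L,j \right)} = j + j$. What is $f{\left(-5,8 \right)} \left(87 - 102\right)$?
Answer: $-240$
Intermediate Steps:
$f{\left(L,j \right)} = 2 j$
$f{\left(-5,8 \right)} \left(87 - 102\right) = 2 \cdot 8 \left(87 - 102\right) = 16 \left(-15\right) = -240$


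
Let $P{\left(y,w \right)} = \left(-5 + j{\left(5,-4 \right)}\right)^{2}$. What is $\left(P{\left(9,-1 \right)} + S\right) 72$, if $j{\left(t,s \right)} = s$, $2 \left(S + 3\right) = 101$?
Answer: $9252$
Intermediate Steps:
$S = \frac{95}{2}$ ($S = -3 + \frac{1}{2} \cdot 101 = -3 + \frac{101}{2} = \frac{95}{2} \approx 47.5$)
$P{\left(y,w \right)} = 81$ ($P{\left(y,w \right)} = \left(-5 - 4\right)^{2} = \left(-9\right)^{2} = 81$)
$\left(P{\left(9,-1 \right)} + S\right) 72 = \left(81 + \frac{95}{2}\right) 72 = \frac{257}{2} \cdot 72 = 9252$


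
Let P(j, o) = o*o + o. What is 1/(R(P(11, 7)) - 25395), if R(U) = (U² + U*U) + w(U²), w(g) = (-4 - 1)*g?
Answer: -1/34803 ≈ -2.8733e-5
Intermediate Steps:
w(g) = -5*g
P(j, o) = o + o² (P(j, o) = o² + o = o + o²)
R(U) = -3*U² (R(U) = (U² + U*U) - 5*U² = (U² + U²) - 5*U² = 2*U² - 5*U² = -3*U²)
1/(R(P(11, 7)) - 25395) = 1/(-3*49*(1 + 7)² - 25395) = 1/(-3*(7*8)² - 25395) = 1/(-3*56² - 25395) = 1/(-3*3136 - 25395) = 1/(-9408 - 25395) = 1/(-34803) = -1/34803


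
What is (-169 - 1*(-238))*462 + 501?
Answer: 32379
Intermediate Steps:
(-169 - 1*(-238))*462 + 501 = (-169 + 238)*462 + 501 = 69*462 + 501 = 31878 + 501 = 32379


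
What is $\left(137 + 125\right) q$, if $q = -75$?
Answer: $-19650$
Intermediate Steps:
$\left(137 + 125\right) q = \left(137 + 125\right) \left(-75\right) = 262 \left(-75\right) = -19650$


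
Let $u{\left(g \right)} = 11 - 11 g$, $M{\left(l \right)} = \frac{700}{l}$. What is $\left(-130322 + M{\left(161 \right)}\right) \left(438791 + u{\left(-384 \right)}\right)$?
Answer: $-57734108172$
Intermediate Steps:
$\left(-130322 + M{\left(161 \right)}\right) \left(438791 + u{\left(-384 \right)}\right) = \left(-130322 + \frac{700}{161}\right) \left(438791 + \left(11 - -4224\right)\right) = \left(-130322 + 700 \cdot \frac{1}{161}\right) \left(438791 + \left(11 + 4224\right)\right) = \left(-130322 + \frac{100}{23}\right) \left(438791 + 4235\right) = \left(- \frac{2997306}{23}\right) 443026 = -57734108172$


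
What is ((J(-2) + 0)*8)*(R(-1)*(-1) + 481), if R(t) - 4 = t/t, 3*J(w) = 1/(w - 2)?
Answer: -952/3 ≈ -317.33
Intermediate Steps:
J(w) = 1/(3*(-2 + w)) (J(w) = 1/(3*(w - 2)) = 1/(3*(-2 + w)))
R(t) = 5 (R(t) = 4 + t/t = 4 + 1 = 5)
((J(-2) + 0)*8)*(R(-1)*(-1) + 481) = ((1/(3*(-2 - 2)) + 0)*8)*(5*(-1) + 481) = (((⅓)/(-4) + 0)*8)*(-5 + 481) = (((⅓)*(-¼) + 0)*8)*476 = ((-1/12 + 0)*8)*476 = -1/12*8*476 = -⅔*476 = -952/3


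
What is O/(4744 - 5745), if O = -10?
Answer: 10/1001 ≈ 0.0099900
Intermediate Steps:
O/(4744 - 5745) = -10/(4744 - 5745) = -10/(-1001) = -10*(-1/1001) = 10/1001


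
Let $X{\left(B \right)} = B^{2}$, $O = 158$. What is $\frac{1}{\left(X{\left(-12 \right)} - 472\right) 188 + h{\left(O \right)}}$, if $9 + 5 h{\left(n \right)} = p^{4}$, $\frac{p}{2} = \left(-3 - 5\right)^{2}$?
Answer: $\frac{5}{268127127} \approx 1.8648 \cdot 10^{-8}$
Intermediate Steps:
$p = 128$ ($p = 2 \left(-3 - 5\right)^{2} = 2 \left(-8\right)^{2} = 2 \cdot 64 = 128$)
$h{\left(n \right)} = \frac{268435447}{5}$ ($h{\left(n \right)} = - \frac{9}{5} + \frac{128^{4}}{5} = - \frac{9}{5} + \frac{1}{5} \cdot 268435456 = - \frac{9}{5} + \frac{268435456}{5} = \frac{268435447}{5}$)
$\frac{1}{\left(X{\left(-12 \right)} - 472\right) 188 + h{\left(O \right)}} = \frac{1}{\left(\left(-12\right)^{2} - 472\right) 188 + \frac{268435447}{5}} = \frac{1}{\left(144 - 472\right) 188 + \frac{268435447}{5}} = \frac{1}{\left(-328\right) 188 + \frac{268435447}{5}} = \frac{1}{-61664 + \frac{268435447}{5}} = \frac{1}{\frac{268127127}{5}} = \frac{5}{268127127}$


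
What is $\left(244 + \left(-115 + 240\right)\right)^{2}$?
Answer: $136161$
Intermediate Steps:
$\left(244 + \left(-115 + 240\right)\right)^{2} = \left(244 + 125\right)^{2} = 369^{2} = 136161$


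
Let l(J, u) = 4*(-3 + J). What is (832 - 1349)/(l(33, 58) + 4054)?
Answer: -517/4174 ≈ -0.12386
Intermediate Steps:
l(J, u) = -12 + 4*J
(832 - 1349)/(l(33, 58) + 4054) = (832 - 1349)/((-12 + 4*33) + 4054) = -517/((-12 + 132) + 4054) = -517/(120 + 4054) = -517/4174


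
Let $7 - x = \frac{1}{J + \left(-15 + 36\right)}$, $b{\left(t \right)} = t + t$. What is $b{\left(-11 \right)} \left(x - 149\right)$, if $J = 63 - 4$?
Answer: $\frac{124971}{40} \approx 3124.3$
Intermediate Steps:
$J = 59$ ($J = 63 - 4 = 59$)
$b{\left(t \right)} = 2 t$
$x = \frac{559}{80}$ ($x = 7 - \frac{1}{59 + \left(-15 + 36\right)} = 7 - \frac{1}{59 + 21} = 7 - \frac{1}{80} = \frac{559}{80} \approx 6.9875$)
$b{\left(-11 \right)} \left(x - 149\right) = 2 \left(-11\right) \left(\frac{559}{80} - 149\right) = \left(-22\right) \left(- \frac{11361}{80}\right) = \frac{124971}{40}$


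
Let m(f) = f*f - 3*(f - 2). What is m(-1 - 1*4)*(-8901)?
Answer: -409446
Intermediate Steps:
m(f) = 6 + f**2 - 3*f (m(f) = f**2 - 3*(-2 + f) = f**2 + (6 - 3*f) = 6 + f**2 - 3*f)
m(-1 - 1*4)*(-8901) = (6 + (-1 - 1*4)**2 - 3*(-1 - 1*4))*(-8901) = (6 + (-1 - 4)**2 - 3*(-1 - 4))*(-8901) = (6 + (-5)**2 - 3*(-5))*(-8901) = (6 + 25 + 15)*(-8901) = 46*(-8901) = -409446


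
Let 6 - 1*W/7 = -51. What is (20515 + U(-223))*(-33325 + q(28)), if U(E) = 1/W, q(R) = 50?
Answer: -272372046650/399 ≈ -6.8264e+8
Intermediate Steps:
W = 399 (W = 42 - 7*(-51) = 42 + 357 = 399)
U(E) = 1/399
(20515 + U(-223))*(-33325 + q(28)) = (20515 + 1/399)*(-33325 + 50) = (8185486/399)*(-33275) = -272372046650/399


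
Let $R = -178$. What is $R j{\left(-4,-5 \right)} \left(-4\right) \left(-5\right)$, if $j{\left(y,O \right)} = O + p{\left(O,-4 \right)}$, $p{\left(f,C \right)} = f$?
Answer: $35600$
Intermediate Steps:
$j{\left(y,O \right)} = 2 O$ ($j{\left(y,O \right)} = O + O = 2 O$)
$R j{\left(-4,-5 \right)} \left(-4\right) \left(-5\right) = - 178 \cdot 2 \left(-5\right) \left(-4\right) \left(-5\right) = - 178 \left(-10\right) \left(-4\right) \left(-5\right) = - 178 \cdot 40 \left(-5\right) = \left(-178\right) \left(-200\right) = 35600$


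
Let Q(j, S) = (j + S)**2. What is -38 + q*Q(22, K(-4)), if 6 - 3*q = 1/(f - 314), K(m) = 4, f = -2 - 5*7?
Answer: 106486/81 ≈ 1314.6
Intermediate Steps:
f = -37 (f = -2 - 35 = -37)
Q(j, S) = (S + j)**2
q = 2107/1053 (q = 2 - 1/(3*(-37 - 314)) = 2 - 1/3/(-351) = 2 - 1/3*(-1/351) = 2 + 1/1053 = 2107/1053 ≈ 2.0009)
-38 + q*Q(22, K(-4)) = -38 + 2107*(4 + 22)**2/1053 = -38 + (2107/1053)*26**2 = -38 + (2107/1053)*676 = -38 + 109564/81 = 106486/81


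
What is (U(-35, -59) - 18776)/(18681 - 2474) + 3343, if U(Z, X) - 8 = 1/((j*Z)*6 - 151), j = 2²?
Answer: 53673781902/16061137 ≈ 3341.8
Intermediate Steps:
j = 4
U(Z, X) = 8 + 1/(-151 + 24*Z) (U(Z, X) = 8 + 1/((4*Z)*6 - 151) = 8 + 1/(24*Z - 151) = 8 + 1/(-151 + 24*Z))
(U(-35, -59) - 18776)/(18681 - 2474) + 3343 = ((-1207 + 192*(-35))/(-151 + 24*(-35)) - 18776)/(18681 - 2474) + 3343 = ((-1207 - 6720)/(-151 - 840) - 18776)/16207 + 3343 = (-7927/(-991) - 18776)*(1/16207) + 3343 = (-1/991*(-7927) - 18776)*(1/16207) + 3343 = (7927/991 - 18776)*(1/16207) + 3343 = -18599089/991*1/16207 + 3343 = -18599089/16061137 + 3343 = 53673781902/16061137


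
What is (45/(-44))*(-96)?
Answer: 1080/11 ≈ 98.182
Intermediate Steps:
(45/(-44))*(-96) = -1/44*45*(-96) = -45/44*(-96) = 1080/11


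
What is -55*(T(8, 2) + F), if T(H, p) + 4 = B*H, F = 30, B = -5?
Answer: 770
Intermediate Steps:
T(H, p) = -4 - 5*H
-55*(T(8, 2) + F) = -55*((-4 - 5*8) + 30) = -55*((-4 - 40) + 30) = -55*(-44 + 30) = -55*(-14) = 770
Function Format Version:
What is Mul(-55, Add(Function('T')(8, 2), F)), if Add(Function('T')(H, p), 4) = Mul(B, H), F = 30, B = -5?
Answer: 770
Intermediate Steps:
Function('T')(H, p) = Add(-4, Mul(-5, H))
Mul(-55, Add(Function('T')(8, 2), F)) = Mul(-55, Add(Add(-4, Mul(-5, 8)), 30)) = Mul(-55, Add(Add(-4, -40), 30)) = Mul(-55, Add(-44, 30)) = Mul(-55, -14) = 770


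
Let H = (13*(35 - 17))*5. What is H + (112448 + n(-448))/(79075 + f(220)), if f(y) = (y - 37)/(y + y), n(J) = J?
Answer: 40757304110/34793183 ≈ 1171.4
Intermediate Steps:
f(y) = (-37 + y)/(2*y) (f(y) = (-37 + y)/((2*y)) = (-37 + y)*(1/(2*y)) = (-37 + y)/(2*y))
H = 1170 (H = (13*18)*5 = 234*5 = 1170)
H + (112448 + n(-448))/(79075 + f(220)) = 1170 + (112448 - 448)/(79075 + (½)*(-37 + 220)/220) = 1170 + 112000/(79075 + (½)*(1/220)*183) = 1170 + 112000/(79075 + 183/440) = 1170 + 112000/(34793183/440) = 1170 + 112000*(440/34793183) = 1170 + 49280000/34793183 = 40757304110/34793183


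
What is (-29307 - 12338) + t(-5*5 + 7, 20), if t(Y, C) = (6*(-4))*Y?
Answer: -41213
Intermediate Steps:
t(Y, C) = -24*Y
(-29307 - 12338) + t(-5*5 + 7, 20) = (-29307 - 12338) - 24*(-5*5 + 7) = -41645 - 24*(-25 + 7) = -41645 - 24*(-18) = -41645 + 432 = -41213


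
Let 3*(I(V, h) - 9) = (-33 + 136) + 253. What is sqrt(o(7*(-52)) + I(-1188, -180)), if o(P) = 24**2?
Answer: sqrt(6333)/3 ≈ 26.527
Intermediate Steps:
o(P) = 576
I(V, h) = 383/3 (I(V, h) = 9 + ((-33 + 136) + 253)/3 = 9 + (103 + 253)/3 = 9 + (1/3)*356 = 9 + 356/3 = 383/3)
sqrt(o(7*(-52)) + I(-1188, -180)) = sqrt(576 + 383/3) = sqrt(2111/3) = sqrt(6333)/3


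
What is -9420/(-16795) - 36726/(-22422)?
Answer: 27600947/12552583 ≈ 2.1988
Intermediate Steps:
-9420/(-16795) - 36726/(-22422) = -9420*(-1/16795) - 36726*(-1/22422) = 1884/3359 + 6121/3737 = 27600947/12552583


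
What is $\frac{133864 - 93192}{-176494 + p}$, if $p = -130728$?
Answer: $- \frac{20336}{153611} \approx -0.13239$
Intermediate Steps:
$\frac{133864 - 93192}{-176494 + p} = \frac{133864 - 93192}{-176494 - 130728} = \frac{40672}{-307222} = 40672 \left(- \frac{1}{307222}\right) = - \frac{20336}{153611}$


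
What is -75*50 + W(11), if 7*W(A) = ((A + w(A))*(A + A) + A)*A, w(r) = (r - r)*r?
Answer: -23467/7 ≈ -3352.4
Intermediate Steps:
w(r) = 0 (w(r) = 0*r = 0)
W(A) = A*(A + 2*A**2)/7 (W(A) = (((A + 0)*(A + A) + A)*A)/7 = ((A*(2*A) + A)*A)/7 = ((2*A**2 + A)*A)/7 = ((A + 2*A**2)*A)/7 = (A*(A + 2*A**2))/7 = A*(A + 2*A**2)/7)
-75*50 + W(11) = -75*50 + (1/7)*11**2*(1 + 2*11) = -3750 + (1/7)*121*(1 + 22) = -3750 + (1/7)*121*23 = -3750 + 2783/7 = -23467/7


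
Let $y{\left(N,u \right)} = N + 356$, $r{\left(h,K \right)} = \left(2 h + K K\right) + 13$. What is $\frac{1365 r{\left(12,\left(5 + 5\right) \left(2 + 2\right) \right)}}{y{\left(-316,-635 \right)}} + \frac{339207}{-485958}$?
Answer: $\frac{3290490947}{58904} \approx 55862.0$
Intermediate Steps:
$r{\left(h,K \right)} = 13 + K^{2} + 2 h$ ($r{\left(h,K \right)} = \left(2 h + K^{2}\right) + 13 = \left(K^{2} + 2 h\right) + 13 = 13 + K^{2} + 2 h$)
$y{\left(N,u \right)} = 356 + N$
$\frac{1365 r{\left(12,\left(5 + 5\right) \left(2 + 2\right) \right)}}{y{\left(-316,-635 \right)}} + \frac{339207}{-485958} = \frac{1365 \left(13 + \left(\left(5 + 5\right) \left(2 + 2\right)\right)^{2} + 2 \cdot 12\right)}{356 - 316} + \frac{339207}{-485958} = \frac{1365 \left(13 + \left(10 \cdot 4\right)^{2} + 24\right)}{40} + 339207 \left(- \frac{1}{485958}\right) = 1365 \left(13 + 40^{2} + 24\right) \frac{1}{40} - \frac{10279}{14726} = 1365 \left(13 + 1600 + 24\right) \frac{1}{40} - \frac{10279}{14726} = 1365 \cdot 1637 \cdot \frac{1}{40} - \frac{10279}{14726} = 2234505 \cdot \frac{1}{40} - \frac{10279}{14726} = \frac{446901}{8} - \frac{10279}{14726} = \frac{3290490947}{58904}$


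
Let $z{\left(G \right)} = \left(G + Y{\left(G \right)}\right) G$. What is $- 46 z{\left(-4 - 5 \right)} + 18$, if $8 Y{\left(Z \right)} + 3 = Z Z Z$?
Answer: $-41589$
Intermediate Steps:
$Y{\left(Z \right)} = - \frac{3}{8} + \frac{Z^{3}}{8}$ ($Y{\left(Z \right)} = - \frac{3}{8} + \frac{Z Z Z}{8} = - \frac{3}{8} + \frac{Z^{2} Z}{8} = - \frac{3}{8} + \frac{Z^{3}}{8}$)
$z{\left(G \right)} = G \left(- \frac{3}{8} + G + \frac{G^{3}}{8}\right)$ ($z{\left(G \right)} = \left(G + \left(- \frac{3}{8} + \frac{G^{3}}{8}\right)\right) G = \left(- \frac{3}{8} + G + \frac{G^{3}}{8}\right) G = G \left(- \frac{3}{8} + G + \frac{G^{3}}{8}\right)$)
$- 46 z{\left(-4 - 5 \right)} + 18 = - 46 \frac{\left(-4 - 5\right) \left(-3 + \left(-4 - 5\right)^{3} + 8 \left(-4 - 5\right)\right)}{8} + 18 = - 46 \cdot \frac{1}{8} \left(-9\right) \left(-3 + \left(-9\right)^{3} + 8 \left(-9\right)\right) + 18 = - 46 \cdot \frac{1}{8} \left(-9\right) \left(-3 - 729 - 72\right) + 18 = - 46 \cdot \frac{1}{8} \left(-9\right) \left(-804\right) + 18 = \left(-46\right) \frac{1809}{2} + 18 = -41607 + 18 = -41589$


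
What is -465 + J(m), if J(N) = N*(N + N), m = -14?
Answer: -73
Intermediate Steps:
J(N) = 2*N² (J(N) = N*(2*N) = 2*N²)
-465 + J(m) = -465 + 2*(-14)² = -465 + 2*196 = -465 + 392 = -73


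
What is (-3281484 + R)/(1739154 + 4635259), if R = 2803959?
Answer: -477525/6374413 ≈ -0.074913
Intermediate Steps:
(-3281484 + R)/(1739154 + 4635259) = (-3281484 + 2803959)/(1739154 + 4635259) = -477525/6374413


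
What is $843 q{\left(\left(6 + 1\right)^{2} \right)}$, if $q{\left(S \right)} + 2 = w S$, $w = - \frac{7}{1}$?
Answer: $-290835$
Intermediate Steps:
$w = -7$ ($w = \left(-7\right) 1 = -7$)
$q{\left(S \right)} = -2 - 7 S$
$843 q{\left(\left(6 + 1\right)^{2} \right)} = 843 \left(-2 - 7 \left(6 + 1\right)^{2}\right) = 843 \left(-2 - 7 \cdot 7^{2}\right) = 843 \left(-2 - 343\right) = 843 \left(-345\right) = -290835$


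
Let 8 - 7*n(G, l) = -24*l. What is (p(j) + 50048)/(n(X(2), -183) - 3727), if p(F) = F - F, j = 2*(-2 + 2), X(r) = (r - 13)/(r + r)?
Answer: -350336/30473 ≈ -11.497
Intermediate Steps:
X(r) = (-13 + r)/(2*r) (X(r) = (-13 + r)/((2*r)) = (-13 + r)*(1/(2*r)) = (-13 + r)/(2*r))
n(G, l) = 8/7 + 24*l/7 (n(G, l) = 8/7 - (-24)*l/7 = 8/7 + 24*l/7)
j = 0 (j = 2*0 = 0)
p(F) = 0
(p(j) + 50048)/(n(X(2), -183) - 3727) = (0 + 50048)/((8/7 + (24/7)*(-183)) - 3727) = 50048/((8/7 - 4392/7) - 3727) = 50048/(-4384/7 - 3727) = 50048/(-30473/7) = 50048*(-7/30473) = -350336/30473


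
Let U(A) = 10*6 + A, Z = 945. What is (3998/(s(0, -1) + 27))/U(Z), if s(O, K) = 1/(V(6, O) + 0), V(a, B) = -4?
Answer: 15992/107535 ≈ 0.14871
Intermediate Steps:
U(A) = 60 + A
s(O, K) = -1/4 (s(O, K) = 1/(-4 + 0) = 1/(-4) = -1/4)
(3998/(s(0, -1) + 27))/U(Z) = (3998/(-1/4 + 27))/(60 + 945) = (3998/(107/4))/1005 = (3998*(4/107))*(1/1005) = (15992/107)*(1/1005) = 15992/107535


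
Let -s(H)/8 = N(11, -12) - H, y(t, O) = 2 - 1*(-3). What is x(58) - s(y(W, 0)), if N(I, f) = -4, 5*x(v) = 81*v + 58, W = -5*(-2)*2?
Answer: 4396/5 ≈ 879.20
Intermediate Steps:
W = 20 (W = 10*2 = 20)
y(t, O) = 5 (y(t, O) = 2 + 3 = 5)
x(v) = 58/5 + 81*v/5 (x(v) = (81*v + 58)/5 = (58 + 81*v)/5 = 58/5 + 81*v/5)
s(H) = 32 + 8*H (s(H) = -8*(-4 - H) = 32 + 8*H)
x(58) - s(y(W, 0)) = (58/5 + (81/5)*58) - (32 + 8*5) = (58/5 + 4698/5) - (32 + 40) = 4756/5 - 1*72 = 4756/5 - 72 = 4396/5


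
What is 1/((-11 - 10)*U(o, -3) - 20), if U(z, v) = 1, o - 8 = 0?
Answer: -1/41 ≈ -0.024390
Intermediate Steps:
o = 8 (o = 8 + 0 = 8)
1/((-11 - 10)*U(o, -3) - 20) = 1/((-11 - 10)*1 - 20) = 1/(-21*1 - 20) = 1/(-21 - 20) = 1/(-41) = -1/41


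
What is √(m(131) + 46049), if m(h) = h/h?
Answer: 5*√1842 ≈ 214.59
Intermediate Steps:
m(h) = 1
√(m(131) + 46049) = √(1 + 46049) = √46050 = 5*√1842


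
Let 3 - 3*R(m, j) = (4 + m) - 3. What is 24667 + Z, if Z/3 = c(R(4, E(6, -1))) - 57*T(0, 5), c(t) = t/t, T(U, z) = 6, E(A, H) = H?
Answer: 23644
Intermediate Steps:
R(m, j) = ⅔ - m/3 (R(m, j) = 1 - ((4 + m) - 3)/3 = 1 - (1 + m)/3 = 1 + (-⅓ - m/3) = ⅔ - m/3)
c(t) = 1
Z = -1023 (Z = 3*(1 - 57*6) = 3*(1 - 342) = 3*(-341) = -1023)
24667 + Z = 24667 - 1023 = 23644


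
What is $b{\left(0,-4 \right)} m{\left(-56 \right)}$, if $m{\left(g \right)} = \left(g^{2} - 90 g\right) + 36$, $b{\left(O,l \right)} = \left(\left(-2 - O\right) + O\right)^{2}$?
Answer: $32848$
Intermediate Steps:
$b{\left(O,l \right)} = 4$ ($b{\left(O,l \right)} = \left(-2\right)^{2} = 4$)
$m{\left(g \right)} = 36 + g^{2} - 90 g$
$b{\left(0,-4 \right)} m{\left(-56 \right)} = 4 \left(36 + \left(-56\right)^{2} - -5040\right) = 4 \left(36 + 3136 + 5040\right) = 4 \cdot 8212 = 32848$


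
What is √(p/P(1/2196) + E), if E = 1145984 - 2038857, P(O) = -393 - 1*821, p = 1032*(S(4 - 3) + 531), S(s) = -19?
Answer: I*√329138528521/607 ≈ 945.15*I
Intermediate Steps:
p = 528384 (p = 1032*(-19 + 531) = 1032*512 = 528384)
P(O) = -1214 (P(O) = -393 - 821 = -1214)
E = -892873
√(p/P(1/2196) + E) = √(528384/(-1214) - 892873) = √(528384*(-1/1214) - 892873) = √(-264192/607 - 892873) = √(-542238103/607) = I*√329138528521/607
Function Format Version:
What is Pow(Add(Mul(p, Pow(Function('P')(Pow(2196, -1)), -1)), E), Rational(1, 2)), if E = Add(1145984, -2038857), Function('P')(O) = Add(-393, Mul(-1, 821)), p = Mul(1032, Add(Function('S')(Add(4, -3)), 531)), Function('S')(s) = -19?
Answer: Mul(Rational(1, 607), I, Pow(329138528521, Rational(1, 2))) ≈ Mul(945.15, I)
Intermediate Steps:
p = 528384 (p = Mul(1032, Add(-19, 531)) = Mul(1032, 512) = 528384)
Function('P')(O) = -1214 (Function('P')(O) = Add(-393, -821) = -1214)
E = -892873
Pow(Add(Mul(p, Pow(Function('P')(Pow(2196, -1)), -1)), E), Rational(1, 2)) = Pow(Add(Mul(528384, Pow(-1214, -1)), -892873), Rational(1, 2)) = Pow(Add(Mul(528384, Rational(-1, 1214)), -892873), Rational(1, 2)) = Pow(Add(Rational(-264192, 607), -892873), Rational(1, 2)) = Pow(Rational(-542238103, 607), Rational(1, 2)) = Mul(Rational(1, 607), I, Pow(329138528521, Rational(1, 2)))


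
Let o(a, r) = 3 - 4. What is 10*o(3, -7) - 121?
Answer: -131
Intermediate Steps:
o(a, r) = -1
10*o(3, -7) - 121 = 10*(-1) - 121 = -10 - 121 = -131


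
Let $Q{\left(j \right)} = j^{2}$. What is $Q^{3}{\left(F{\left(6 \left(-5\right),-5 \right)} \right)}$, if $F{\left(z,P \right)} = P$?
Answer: $15625$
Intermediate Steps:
$Q^{3}{\left(F{\left(6 \left(-5\right),-5 \right)} \right)} = \left(\left(-5\right)^{2}\right)^{3} = 25^{3} = 15625$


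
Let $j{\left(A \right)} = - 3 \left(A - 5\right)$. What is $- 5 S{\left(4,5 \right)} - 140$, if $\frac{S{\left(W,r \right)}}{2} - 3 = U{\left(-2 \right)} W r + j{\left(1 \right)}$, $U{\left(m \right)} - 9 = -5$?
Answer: $-1090$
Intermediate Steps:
$U{\left(m \right)} = 4$ ($U{\left(m \right)} = 9 - 5 = 4$)
$j{\left(A \right)} = 15 - 3 A$ ($j{\left(A \right)} = - 3 \left(-5 + A\right) = 15 - 3 A$)
$S{\left(W,r \right)} = 30 + 8 W r$ ($S{\left(W,r \right)} = 6 + 2 \left(4 W r + \left(15 - 3\right)\right) = 6 + 2 \left(4 W r + 12\right) = 6 + 2 \left(12 + 4 W r\right) = 6 + \left(24 + 8 W r\right) = 30 + 8 W r$)
$- 5 S{\left(4,5 \right)} - 140 = - 5 \left(30 + 8 \cdot 4 \cdot 5\right) - 140 = - 5 \left(30 + 160\right) - 140 = \left(-5\right) 190 - 140 = -950 - 140 = -1090$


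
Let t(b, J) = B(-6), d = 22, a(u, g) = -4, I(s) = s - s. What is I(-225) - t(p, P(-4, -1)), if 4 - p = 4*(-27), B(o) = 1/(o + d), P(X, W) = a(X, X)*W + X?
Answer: -1/16 ≈ -0.062500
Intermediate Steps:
I(s) = 0
P(X, W) = X - 4*W (P(X, W) = -4*W + X = X - 4*W)
B(o) = 1/(22 + o) (B(o) = 1/(o + 22) = 1/(22 + o))
p = 112 (p = 4 - 4*(-27) = 4 - 1*(-108) = 4 + 108 = 112)
t(b, J) = 1/16 (t(b, J) = 1/(22 - 6) = 1/16)
I(-225) - t(p, P(-4, -1)) = 0 - 1*1/16 = 0 - 1/16 = -1/16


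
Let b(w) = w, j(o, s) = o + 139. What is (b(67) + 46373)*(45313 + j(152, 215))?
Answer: 2117849760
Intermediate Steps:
j(o, s) = 139 + o
(b(67) + 46373)*(45313 + j(152, 215)) = (67 + 46373)*(45313 + (139 + 152)) = 46440*(45313 + 291) = 46440*45604 = 2117849760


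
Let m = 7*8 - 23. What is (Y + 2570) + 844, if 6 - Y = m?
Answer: 3387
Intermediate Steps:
m = 33 (m = 56 - 23 = 33)
Y = -27 (Y = 6 - 1*33 = 6 - 33 = -27)
(Y + 2570) + 844 = (-27 + 2570) + 844 = 2543 + 844 = 3387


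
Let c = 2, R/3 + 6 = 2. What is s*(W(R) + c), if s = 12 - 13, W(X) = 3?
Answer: -5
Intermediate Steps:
R = -12 (R = -18 + 3*2 = -18 + 6 = -12)
s = -1
s*(W(R) + c) = -(3 + 2) = -1*5 = -5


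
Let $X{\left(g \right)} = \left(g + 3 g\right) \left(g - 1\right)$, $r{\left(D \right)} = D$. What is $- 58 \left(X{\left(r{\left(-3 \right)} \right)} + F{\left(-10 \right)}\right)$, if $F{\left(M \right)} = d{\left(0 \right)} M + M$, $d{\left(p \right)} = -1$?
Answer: $-2784$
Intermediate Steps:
$X{\left(g \right)} = 4 g \left(-1 + g\right)$
$F{\left(M \right)} = 0$ ($F{\left(M \right)} = - M + M = 0$)
$- 58 \left(X{\left(r{\left(-3 \right)} \right)} + F{\left(-10 \right)}\right) = - 58 \left(4 \left(-3\right) \left(-1 - 3\right) + 0\right) = - 58 \left(4 \left(-3\right) \left(-4\right) + 0\right) = - 58 \left(48 + 0\right) = \left(-58\right) 48 = -2784$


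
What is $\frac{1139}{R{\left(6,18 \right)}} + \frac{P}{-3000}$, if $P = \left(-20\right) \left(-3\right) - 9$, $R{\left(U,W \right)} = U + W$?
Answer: $\frac{35581}{750} \approx 47.441$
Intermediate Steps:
$P = 51$ ($P = 60 - 9 = 51$)
$\frac{1139}{R{\left(6,18 \right)}} + \frac{P}{-3000} = \frac{1139}{6 + 18} + \frac{51}{-3000} = \frac{1139}{24} + 51 \left(- \frac{1}{3000}\right) = 1139 \cdot \frac{1}{24} - \frac{17}{1000} = \frac{1139}{24} - \frac{17}{1000} = \frac{35581}{750}$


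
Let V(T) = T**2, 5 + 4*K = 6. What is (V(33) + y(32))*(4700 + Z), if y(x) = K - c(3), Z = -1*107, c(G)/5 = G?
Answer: 19736121/4 ≈ 4.9340e+6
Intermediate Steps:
c(G) = 5*G
Z = -107
K = 1/4 (K = -5/4 + (1/4)*6 = -5/4 + 3/2 = 1/4 ≈ 0.25000)
y(x) = -59/4 (y(x) = 1/4 - 5*3 = 1/4 - 1*15 = 1/4 - 15 = -59/4)
(V(33) + y(32))*(4700 + Z) = (33**2 - 59/4)*(4700 - 107) = (1089 - 59/4)*4593 = (4297/4)*4593 = 19736121/4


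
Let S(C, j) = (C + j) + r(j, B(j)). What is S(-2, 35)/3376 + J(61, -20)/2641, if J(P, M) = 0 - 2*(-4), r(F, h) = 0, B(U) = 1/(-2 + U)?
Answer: 114161/8916016 ≈ 0.012804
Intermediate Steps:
S(C, j) = C + j (S(C, j) = (C + j) + 0 = C + j)
J(P, M) = 8 (J(P, M) = 0 + 8 = 8)
S(-2, 35)/3376 + J(61, -20)/2641 = (-2 + 35)/3376 + 8/2641 = 33*(1/3376) + 8*(1/2641) = 33/3376 + 8/2641 = 114161/8916016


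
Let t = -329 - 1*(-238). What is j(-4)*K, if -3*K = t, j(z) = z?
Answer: -364/3 ≈ -121.33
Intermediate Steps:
t = -91 (t = -329 + 238 = -91)
K = 91/3 (K = -1/3*(-91) = 91/3 ≈ 30.333)
j(-4)*K = -4*91/3 = -364/3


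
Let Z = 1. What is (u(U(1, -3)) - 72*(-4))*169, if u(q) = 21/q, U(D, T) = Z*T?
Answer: 47489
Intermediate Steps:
U(D, T) = T (U(D, T) = 1*T = T)
(u(U(1, -3)) - 72*(-4))*169 = (21/(-3) - 72*(-4))*169 = (21*(-1/3) + 288)*169 = (-7 + 288)*169 = 281*169 = 47489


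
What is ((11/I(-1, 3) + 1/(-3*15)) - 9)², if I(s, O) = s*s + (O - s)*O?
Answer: 22877089/342225 ≈ 66.848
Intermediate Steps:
I(s, O) = s² + O*(O - s)
((11/I(-1, 3) + 1/(-3*15)) - 9)² = ((11/(3² + (-1)² - 1*3*(-1)) + 1/(-3*15)) - 9)² = ((11/(9 + 1 + 3) - ⅓*1/15) - 9)² = ((11/13 - 1/45) - 9)² = (482/585 - 9)² = (-4783/585)² = 22877089/342225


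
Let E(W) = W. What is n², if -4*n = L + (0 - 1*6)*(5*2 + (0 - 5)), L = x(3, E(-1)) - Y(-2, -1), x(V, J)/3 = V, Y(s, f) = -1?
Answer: 25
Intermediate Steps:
x(V, J) = 3*V
L = 10 (L = 3*3 - 1*(-1) = 9 + 1 = 10)
n = 5 (n = -(10 + (0 - 1*6)*(5*2 + (0 - 5)))/4 = -(10 + (0 - 6)*(10 - 5))/4 = -(10 - 6*5)/4 = -(10 - 30)/4 = -¼*(-20) = 5)
n² = 5² = 25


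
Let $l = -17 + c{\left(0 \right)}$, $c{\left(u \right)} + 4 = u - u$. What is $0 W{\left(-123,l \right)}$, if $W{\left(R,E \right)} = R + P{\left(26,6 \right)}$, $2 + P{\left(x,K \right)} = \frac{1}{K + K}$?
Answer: $0$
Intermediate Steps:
$c{\left(u \right)} = -4$ ($c{\left(u \right)} = -4 + \left(u - u\right) = -4 + 0 = -4$)
$P{\left(x,K \right)} = -2 + \frac{1}{2 K}$ ($P{\left(x,K \right)} = -2 + \frac{1}{K + K} = -2 + \frac{1}{2 K}$)
$l = -21$ ($l = -17 - 4 = -21$)
$W{\left(R,E \right)} = - \frac{23}{12} + R$ ($W{\left(R,E \right)} = R - \left(2 - \frac{1}{2 \cdot 6}\right) = R + \left(-2 + \frac{1}{2} \cdot \frac{1}{6}\right) = R + \left(-2 + \frac{1}{12}\right) = R - \frac{23}{12} = - \frac{23}{12} + R$)
$0 W{\left(-123,l \right)} = 0 \left(- \frac{23}{12} - 123\right) = 0 \left(- \frac{1499}{12}\right) = 0$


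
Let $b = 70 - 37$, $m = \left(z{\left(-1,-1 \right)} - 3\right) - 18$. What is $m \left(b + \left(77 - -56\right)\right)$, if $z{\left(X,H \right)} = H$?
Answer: $-3652$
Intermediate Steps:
$m = -22$ ($m = \left(-1 - 3\right) - 18 = -4 - 18 = -22$)
$b = 33$
$m \left(b + \left(77 - -56\right)\right) = - 22 \left(33 + \left(77 - -56\right)\right) = - 22 \left(33 + \left(77 + 56\right)\right) = - 22 \left(33 + 133\right) = \left(-22\right) 166 = -3652$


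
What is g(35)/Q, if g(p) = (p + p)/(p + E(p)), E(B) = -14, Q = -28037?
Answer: -10/84111 ≈ -0.00011889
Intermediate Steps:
g(p) = 2*p/(-14 + p) (g(p) = (p + p)/(p - 14) = (2*p)/(-14 + p) = 2*p/(-14 + p))
g(35)/Q = (2*35/(-14 + 35))/(-28037) = (2*35/21)*(-1/28037) = (2*35*(1/21))*(-1/28037) = (10/3)*(-1/28037) = -10/84111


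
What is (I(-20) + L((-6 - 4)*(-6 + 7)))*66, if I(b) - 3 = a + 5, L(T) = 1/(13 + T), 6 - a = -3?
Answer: 1144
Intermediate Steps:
a = 9 (a = 6 - 1*(-3) = 6 + 3 = 9)
I(b) = 17 (I(b) = 3 + (9 + 5) = 3 + 14 = 17)
(I(-20) + L((-6 - 4)*(-6 + 7)))*66 = (17 + 1/(13 + (-6 - 4)*(-6 + 7)))*66 = (17 + 1/(13 - 10*1))*66 = (17 + 1/(13 - 10))*66 = (17 + 1/3)*66 = (17 + ⅓)*66 = (52/3)*66 = 1144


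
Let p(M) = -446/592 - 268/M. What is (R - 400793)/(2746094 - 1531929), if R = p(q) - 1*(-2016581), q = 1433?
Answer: 685365165497/515009939720 ≈ 1.3308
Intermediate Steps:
p(M) = -223/296 - 268/M (p(M) = -446*1/592 - 268/M = -223/296 - 268/M)
R = 855368730721/424168 (R = (-223/296 - 268/1433) - 1*(-2016581) = (-223/296 - 268*1/1433) + 2016581 = (-223/296 - 268/1433) + 2016581 = -398887/424168 + 2016581 = 855368730721/424168 ≈ 2.0166e+6)
(R - 400793)/(2746094 - 1531929) = (855368730721/424168 - 400793)/(2746094 - 1531929) = (685365165497/424168)/1214165 = (685365165497/424168)*(1/1214165) = 685365165497/515009939720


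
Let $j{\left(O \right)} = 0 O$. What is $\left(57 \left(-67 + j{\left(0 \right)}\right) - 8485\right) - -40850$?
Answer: $28546$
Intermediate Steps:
$j{\left(O \right)} = 0$
$\left(57 \left(-67 + j{\left(0 \right)}\right) - 8485\right) - -40850 = \left(57 \left(-67 + 0\right) - 8485\right) - -40850 = \left(57 \left(-67\right) - 8485\right) + 40850 = \left(-3819 - 8485\right) + 40850 = -12304 + 40850 = 28546$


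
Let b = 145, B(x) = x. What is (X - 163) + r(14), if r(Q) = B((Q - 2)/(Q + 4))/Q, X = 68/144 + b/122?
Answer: -2479375/15372 ≈ -161.29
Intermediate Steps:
X = 3647/2196 (X = 68/144 + 145/122 = 68*(1/144) + 145*(1/122) = 17/36 + 145/122 = 3647/2196 ≈ 1.6607)
r(Q) = (-2 + Q)/(Q*(4 + Q)) (r(Q) = ((Q - 2)/(Q + 4))/Q = ((-2 + Q)/(4 + Q))/Q = (-2 + Q)/(Q*(4 + Q)))
(X - 163) + r(14) = (3647/2196 - 163) + (-2 + 14)/(14*(4 + 14)) = -354301/2196 + (1/14)*12/18 = -354301/2196 + (1/14)*(1/18)*12 = -354301/2196 + 1/21 = -2479375/15372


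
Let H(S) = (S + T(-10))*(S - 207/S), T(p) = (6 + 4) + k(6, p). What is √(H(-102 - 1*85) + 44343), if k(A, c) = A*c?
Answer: 13*√18291405/187 ≈ 297.32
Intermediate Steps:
T(p) = 10 + 6*p (T(p) = (6 + 4) + 6*p = 10 + 6*p)
H(S) = (-50 + S)*(S - 207/S) (H(S) = (S + (10 + 6*(-10)))*(S - 207/S) = (S + (10 - 60))*(S - 207/S) = (S - 50)*(S - 207/S) = (-50 + S)*(S - 207/S))
√(H(-102 - 1*85) + 44343) = √((-207 + (-102 - 1*85)² - 50*(-102 - 1*85) + 10350/(-102 - 1*85)) + 44343) = √((-207 + (-102 - 85)² - 50*(-102 - 85) + 10350/(-102 - 85)) + 44343) = √((-207 + (-187)² - 50*(-187) + 10350/(-187)) + 44343) = √((-207 + 34969 + 9350 + 10350*(-1/187)) + 44343) = √((-207 + 34969 + 9350 - 10350/187) + 44343) = √(8238594/187 + 44343) = √(16530735/187) = 13*√18291405/187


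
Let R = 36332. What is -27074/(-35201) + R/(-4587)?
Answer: -1154734294/161466987 ≈ -7.1515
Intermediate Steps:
-27074/(-35201) + R/(-4587) = -27074/(-35201) + 36332/(-4587) = -27074*(-1/35201) + 36332*(-1/4587) = 27074/35201 - 36332/4587 = -1154734294/161466987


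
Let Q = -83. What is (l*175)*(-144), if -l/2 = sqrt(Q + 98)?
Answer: 50400*sqrt(15) ≈ 1.9520e+5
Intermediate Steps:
l = -2*sqrt(15) (l = -2*sqrt(-83 + 98) = -2*sqrt(15) ≈ -7.7460)
(l*175)*(-144) = (-2*sqrt(15)*175)*(-144) = -350*sqrt(15)*(-144) = 50400*sqrt(15)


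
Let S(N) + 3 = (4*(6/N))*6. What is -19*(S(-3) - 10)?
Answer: 1159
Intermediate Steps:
S(N) = -3 + 144/N (S(N) = -3 + (4*(6/N))*6 = -3 + (24/N)*6 = -3 + 144/N)
-19*(S(-3) - 10) = -19*((-3 + 144/(-3)) - 10) = -19*((-3 + 144*(-⅓)) - 10) = -19*((-3 - 48) - 10) = -19*(-51 - 10) = -19*(-61) = 1159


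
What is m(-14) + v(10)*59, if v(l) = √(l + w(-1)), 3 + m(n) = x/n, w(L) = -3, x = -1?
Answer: -41/14 + 59*√7 ≈ 153.17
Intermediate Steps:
m(n) = -3 - 1/n
v(l) = √(-3 + l) (v(l) = √(l - 3) = √(-3 + l))
m(-14) + v(10)*59 = (-3 - 1/(-14)) + √(-3 + 10)*59 = (-3 - 1*(-1/14)) + √7*59 = (-3 + 1/14) + 59*√7 = -41/14 + 59*√7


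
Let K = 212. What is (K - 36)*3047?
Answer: 536272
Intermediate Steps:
(K - 36)*3047 = (212 - 36)*3047 = 176*3047 = 536272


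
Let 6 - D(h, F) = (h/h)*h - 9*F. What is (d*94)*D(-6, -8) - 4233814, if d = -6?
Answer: -4199974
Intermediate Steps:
D(h, F) = 6 - h + 9*F (D(h, F) = 6 - ((h/h)*h - 9*F) = 6 - (1*h - 9*F) = 6 - (h - 9*F) = 6 + (-h + 9*F) = 6 - h + 9*F)
(d*94)*D(-6, -8) - 4233814 = (-6*94)*(6 - 1*(-6) + 9*(-8)) - 4233814 = -564*(6 + 6 - 72) - 4233814 = -564*(-60) - 4233814 = 33840 - 4233814 = -4199974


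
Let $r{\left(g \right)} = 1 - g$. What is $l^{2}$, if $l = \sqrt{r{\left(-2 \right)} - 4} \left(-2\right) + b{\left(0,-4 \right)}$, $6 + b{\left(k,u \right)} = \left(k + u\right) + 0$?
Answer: $96 + 40 i \approx 96.0 + 40.0 i$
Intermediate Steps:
$b{\left(k,u \right)} = -6 + k + u$ ($b{\left(k,u \right)} = -6 + \left(\left(k + u\right) + 0\right) = -6 + \left(k + u\right) = -6 + k + u$)
$l = -10 - 2 i$ ($l = \sqrt{\left(1 - -2\right) - 4} \left(-2\right) - 10 = \sqrt{\left(1 + 2\right) - 4} \left(-2\right) - 10 = \sqrt{3 - 4} \left(-2\right) - 10 = \sqrt{-1} \left(-2\right) - 10 = i \left(-2\right) - 10 = - 2 i - 10 = -10 - 2 i \approx -10.0 - 2.0 i$)
$l^{2} = \left(-10 - 2 i\right)^{2}$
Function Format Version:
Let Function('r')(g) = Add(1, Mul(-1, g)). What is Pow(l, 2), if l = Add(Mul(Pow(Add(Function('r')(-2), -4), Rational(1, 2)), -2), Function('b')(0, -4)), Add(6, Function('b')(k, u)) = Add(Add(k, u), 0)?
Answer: Add(96, Mul(40, I)) ≈ Add(96.000, Mul(40.000, I))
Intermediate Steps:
Function('b')(k, u) = Add(-6, k, u) (Function('b')(k, u) = Add(-6, Add(Add(k, u), 0)) = Add(-6, Add(k, u)) = Add(-6, k, u))
l = Add(-10, Mul(-2, I)) (l = Add(Mul(Pow(Add(Add(1, Mul(-1, -2)), -4), Rational(1, 2)), -2), Add(-6, 0, -4)) = Add(Mul(Pow(Add(Add(1, 2), -4), Rational(1, 2)), -2), -10) = Add(Mul(Pow(Add(3, -4), Rational(1, 2)), -2), -10) = Add(Mul(Pow(-1, Rational(1, 2)), -2), -10) = Add(Mul(I, -2), -10) = Add(Mul(-2, I), -10) = Add(-10, Mul(-2, I)) ≈ Add(-10.000, Mul(-2.0000, I)))
Pow(l, 2) = Pow(Add(-10, Mul(-2, I)), 2)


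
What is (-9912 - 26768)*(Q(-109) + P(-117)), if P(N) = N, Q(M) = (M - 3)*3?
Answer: 16616040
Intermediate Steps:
Q(M) = -9 + 3*M (Q(M) = (-3 + M)*3 = -9 + 3*M)
(-9912 - 26768)*(Q(-109) + P(-117)) = (-9912 - 26768)*((-9 + 3*(-109)) - 117) = -36680*((-9 - 327) - 117) = -36680*(-336 - 117) = -36680*(-453) = 16616040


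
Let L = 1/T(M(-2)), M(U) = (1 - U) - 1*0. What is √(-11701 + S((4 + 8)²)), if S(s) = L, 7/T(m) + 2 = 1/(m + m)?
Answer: I*√20641026/42 ≈ 108.17*I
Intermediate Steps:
M(U) = 1 - U (M(U) = (1 - U) + 0 = 1 - U)
T(m) = 7/(-2 + 1/(2*m)) (T(m) = 7/(-2 + 1/(m + m)) = 7/(-2 + 1/(2*m)))
L = -11/42 (L = 1/(-14*(1 - 1*(-2))/(-1 + 4*(1 - 1*(-2)))) = 1/(-14*(1 + 2)/(-1 + 4*(1 + 2))) = 1/(-14*3/(-1 + 4*3)) = 1/(-14*3/(-1 + 12)) = 1/(-14*3/11) = 1/(-14*3*1/11) = 1/(-42/11) = -11/42 ≈ -0.26190)
S(s) = -11/42
√(-11701 + S((4 + 8)²)) = √(-11701 - 11/42) = √(-491453/42) = I*√20641026/42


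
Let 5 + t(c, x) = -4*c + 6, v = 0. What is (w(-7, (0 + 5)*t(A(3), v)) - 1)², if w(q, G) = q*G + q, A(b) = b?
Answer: 142129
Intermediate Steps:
t(c, x) = 1 - 4*c (t(c, x) = -5 + (-4*c + 6) = -5 + (6 - 4*c) = 1 - 4*c)
w(q, G) = q + G*q (w(q, G) = G*q + q = q + G*q)
(w(-7, (0 + 5)*t(A(3), v)) - 1)² = (-7*(1 + (0 + 5)*(1 - 4*3)) - 1)² = (-7*(1 + 5*(1 - 12)) - 1)² = (-7*(1 + 5*(-11)) - 1)² = (-7*(1 - 55) - 1)² = (-7*(-54) - 1)² = (378 - 1)² = 377² = 142129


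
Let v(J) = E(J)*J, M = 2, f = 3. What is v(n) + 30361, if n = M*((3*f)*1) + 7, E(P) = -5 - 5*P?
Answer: 27111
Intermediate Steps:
n = 25 (n = 2*((3*3)*1) + 7 = 2*(9*1) + 7 = 2*9 + 7 = 18 + 7 = 25)
v(J) = J*(-5 - 5*J) (v(J) = (-5 - 5*J)*J = J*(-5 - 5*J))
v(n) + 30361 = -5*25*(1 + 25) + 30361 = -5*25*26 + 30361 = -3250 + 30361 = 27111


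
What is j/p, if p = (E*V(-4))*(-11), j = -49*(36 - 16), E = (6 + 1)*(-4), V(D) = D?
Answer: 35/44 ≈ 0.79545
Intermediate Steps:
E = -28 (E = 7*(-4) = -28)
j = -980 (j = -49*20 = -980)
p = -1232 (p = -28*(-4)*(-11) = 112*(-11) = -1232)
j/p = -980/(-1232) = -980*(-1/1232) = 35/44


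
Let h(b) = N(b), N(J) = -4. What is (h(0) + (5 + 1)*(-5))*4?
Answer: -136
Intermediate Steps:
h(b) = -4
(h(0) + (5 + 1)*(-5))*4 = (-4 + (5 + 1)*(-5))*4 = (-4 + 6*(-5))*4 = (-4 - 30)*4 = -34*4 = -136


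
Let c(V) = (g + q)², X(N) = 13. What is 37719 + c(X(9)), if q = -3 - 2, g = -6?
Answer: 37840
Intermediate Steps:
q = -5
c(V) = 121 (c(V) = (-6 - 5)² = (-11)² = 121)
37719 + c(X(9)) = 37719 + 121 = 37840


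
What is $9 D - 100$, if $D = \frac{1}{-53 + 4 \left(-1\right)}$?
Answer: $- \frac{1903}{19} \approx -100.16$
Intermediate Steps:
$D = - \frac{1}{57}$ ($D = \frac{1}{-53 - 4} = \frac{1}{-57} = - \frac{1}{57} \approx -0.017544$)
$9 D - 100 = 9 \left(- \frac{1}{57}\right) - 100 = - \frac{3}{19} - 100 = - \frac{1903}{19}$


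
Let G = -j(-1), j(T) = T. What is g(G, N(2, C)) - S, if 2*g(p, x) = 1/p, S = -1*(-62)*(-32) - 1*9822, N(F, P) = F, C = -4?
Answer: 23613/2 ≈ 11807.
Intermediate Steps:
S = -11806 (S = 62*(-32) - 9822 = -1984 - 9822 = -11806)
G = 1 (G = -1*(-1) = 1)
g(p, x) = 1/(2*p)
g(G, N(2, C)) - S = (1/2)/1 - 1*(-11806) = (1/2)*1 + 11806 = 1/2 + 11806 = 23613/2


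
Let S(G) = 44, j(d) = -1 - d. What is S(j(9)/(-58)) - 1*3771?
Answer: -3727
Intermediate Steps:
S(j(9)/(-58)) - 1*3771 = 44 - 1*3771 = 44 - 3771 = -3727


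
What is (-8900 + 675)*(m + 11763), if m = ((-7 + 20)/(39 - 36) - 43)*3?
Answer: -95796575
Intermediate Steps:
m = -116 (m = (13/3 - 43)*3 = -116/3*3 = -116)
(-8900 + 675)*(m + 11763) = (-8900 + 675)*(-116 + 11763) = -8225*11647 = -95796575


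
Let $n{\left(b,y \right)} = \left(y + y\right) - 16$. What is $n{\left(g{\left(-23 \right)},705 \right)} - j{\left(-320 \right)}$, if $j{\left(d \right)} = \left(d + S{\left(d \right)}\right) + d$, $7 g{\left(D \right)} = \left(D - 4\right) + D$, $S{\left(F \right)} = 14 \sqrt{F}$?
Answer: $2034 - 112 i \sqrt{5} \approx 2034.0 - 250.44 i$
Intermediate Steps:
$g{\left(D \right)} = - \frac{4}{7} + \frac{2 D}{7}$ ($g{\left(D \right)} = \frac{\left(D - 4\right) + D}{7} = \frac{\left(-4 + D\right) + D}{7} = \frac{-4 + 2 D}{7} = - \frac{4}{7} + \frac{2 D}{7}$)
$n{\left(b,y \right)} = -16 + 2 y$ ($n{\left(b,y \right)} = 2 y - 16 = -16 + 2 y$)
$j{\left(d \right)} = 2 d + 14 \sqrt{d}$ ($j{\left(d \right)} = \left(d + 14 \sqrt{d}\right) + d = 2 d + 14 \sqrt{d}$)
$n{\left(g{\left(-23 \right)},705 \right)} - j{\left(-320 \right)} = \left(-16 + 2 \cdot 705\right) - \left(2 \left(-320\right) + 14 \sqrt{-320}\right) = \left(-16 + 1410\right) - \left(-640 + 14 \cdot 8 i \sqrt{5}\right) = 1394 - \left(-640 + 112 i \sqrt{5}\right) = 1394 + \left(640 - 112 i \sqrt{5}\right) = 2034 - 112 i \sqrt{5}$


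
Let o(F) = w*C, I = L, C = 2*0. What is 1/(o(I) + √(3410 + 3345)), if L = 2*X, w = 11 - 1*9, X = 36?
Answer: √6755/6755 ≈ 0.012167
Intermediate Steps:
C = 0
w = 2 (w = 11 - 9 = 2)
L = 72 (L = 2*36 = 72)
I = 72
o(F) = 0 (o(F) = 2*0 = 0)
1/(o(I) + √(3410 + 3345)) = 1/(0 + √(3410 + 3345)) = 1/(0 + √6755) = 1/(√6755) = √6755/6755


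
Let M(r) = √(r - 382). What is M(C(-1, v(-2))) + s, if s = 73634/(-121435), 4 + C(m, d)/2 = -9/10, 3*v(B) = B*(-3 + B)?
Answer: -73634/121435 + I*√9795/5 ≈ -0.60637 + 19.794*I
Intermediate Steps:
v(B) = B*(-3 + B)/3 (v(B) = (B*(-3 + B))/3 = B*(-3 + B)/3)
C(m, d) = -49/5 (C(m, d) = -8 + 2*(-9/10) = -8 - 9/5 = -49/5)
M(r) = √(-382 + r)
s = -73634/121435 (s = 73634*(-1/121435) = -73634/121435 ≈ -0.60637)
M(C(-1, v(-2))) + s = √(-382 - 49/5) - 73634/121435 = √(-1959/5) - 73634/121435 = I*√9795/5 - 73634/121435 = -73634/121435 + I*√9795/5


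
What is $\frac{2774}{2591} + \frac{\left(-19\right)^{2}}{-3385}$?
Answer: $\frac{8454639}{8770535} \approx 0.96398$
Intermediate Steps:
$\frac{2774}{2591} + \frac{\left(-19\right)^{2}}{-3385} = 2774 \cdot \frac{1}{2591} + 361 \left(- \frac{1}{3385}\right) = \frac{2774}{2591} - \frac{361}{3385} = \frac{8454639}{8770535}$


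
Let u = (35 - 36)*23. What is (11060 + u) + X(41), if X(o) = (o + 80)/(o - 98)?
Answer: 628988/57 ≈ 11035.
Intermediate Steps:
u = -23 (u = -1*23 = -23)
X(o) = (80 + o)/(-98 + o)
(11060 + u) + X(41) = (11060 - 23) + (80 + 41)/(-98 + 41) = 11037 + 121/(-57) = 11037 - 1/57*121 = 11037 - 121/57 = 628988/57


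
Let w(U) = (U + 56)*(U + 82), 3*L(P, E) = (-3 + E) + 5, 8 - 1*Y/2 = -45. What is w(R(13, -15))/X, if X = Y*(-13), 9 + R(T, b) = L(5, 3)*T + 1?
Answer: -59983/12402 ≈ -4.8366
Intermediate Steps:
Y = 106 (Y = 16 - 2*(-45) = 16 + 90 = 106)
L(P, E) = ⅔ + E/3 (L(P, E) = ((-3 + E) + 5)/3 = (2 + E)/3 = ⅔ + E/3)
R(T, b) = -8 + 5*T/3 (R(T, b) = -9 + ((⅔ + (⅓)*3)*T + 1) = -9 + ((⅔ + 1)*T + 1) = -9 + (5*T/3 + 1) = -9 + (1 + 5*T/3) = -8 + 5*T/3)
w(U) = (56 + U)*(82 + U)
X = -1378 (X = 106*(-13) = -1378)
w(R(13, -15))/X = (4592 + (-8 + (5/3)*13)² + 138*(-8 + (5/3)*13))/(-1378) = (4592 + (-8 + 65/3)² + 138*(-8 + 65/3))*(-1/1378) = (4592 + (41/3)² + 138*(41/3))*(-1/1378) = (4592 + 1681/9 + 1886)*(-1/1378) = (59983/9)*(-1/1378) = -59983/12402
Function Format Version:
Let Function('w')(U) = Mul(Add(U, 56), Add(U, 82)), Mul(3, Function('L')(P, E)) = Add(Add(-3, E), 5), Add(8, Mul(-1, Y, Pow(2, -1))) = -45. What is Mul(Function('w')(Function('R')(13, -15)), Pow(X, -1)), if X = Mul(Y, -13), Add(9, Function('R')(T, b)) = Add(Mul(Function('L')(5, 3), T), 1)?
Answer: Rational(-59983, 12402) ≈ -4.8366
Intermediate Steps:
Y = 106 (Y = Add(16, Mul(-2, -45)) = Add(16, 90) = 106)
Function('L')(P, E) = Add(Rational(2, 3), Mul(Rational(1, 3), E)) (Function('L')(P, E) = Mul(Rational(1, 3), Add(Add(-3, E), 5)) = Mul(Rational(1, 3), Add(2, E)) = Add(Rational(2, 3), Mul(Rational(1, 3), E)))
Function('R')(T, b) = Add(-8, Mul(Rational(5, 3), T)) (Function('R')(T, b) = Add(-9, Add(Mul(Add(Rational(2, 3), Mul(Rational(1, 3), 3)), T), 1)) = Add(-9, Add(Mul(Add(Rational(2, 3), 1), T), 1)) = Add(-9, Add(Mul(Rational(5, 3), T), 1)) = Add(-9, Add(1, Mul(Rational(5, 3), T))) = Add(-8, Mul(Rational(5, 3), T)))
Function('w')(U) = Mul(Add(56, U), Add(82, U))
X = -1378 (X = Mul(106, -13) = -1378)
Mul(Function('w')(Function('R')(13, -15)), Pow(X, -1)) = Mul(Add(4592, Pow(Add(-8, Mul(Rational(5, 3), 13)), 2), Mul(138, Add(-8, Mul(Rational(5, 3), 13)))), Pow(-1378, -1)) = Mul(Add(4592, Pow(Add(-8, Rational(65, 3)), 2), Mul(138, Add(-8, Rational(65, 3)))), Rational(-1, 1378)) = Mul(Add(4592, Pow(Rational(41, 3), 2), Mul(138, Rational(41, 3))), Rational(-1, 1378)) = Mul(Add(4592, Rational(1681, 9), 1886), Rational(-1, 1378)) = Mul(Rational(59983, 9), Rational(-1, 1378)) = Rational(-59983, 12402)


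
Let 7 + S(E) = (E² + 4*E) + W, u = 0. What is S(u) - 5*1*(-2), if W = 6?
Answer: 9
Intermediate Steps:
S(E) = -1 + E² + 4*E (S(E) = -7 + ((E² + 4*E) + 6) = -7 + (6 + E² + 4*E) = -1 + E² + 4*E)
S(u) - 5*1*(-2) = (-1 + 0² + 4*0) - 5*1*(-2) = (-1 + 0 + 0) - (-10) = -1 - 5*(-2) = -1 + 10 = 9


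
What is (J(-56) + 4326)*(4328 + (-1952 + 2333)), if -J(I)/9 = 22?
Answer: 19438752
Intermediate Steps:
J(I) = -198 (J(I) = -9*22 = -198)
(J(-56) + 4326)*(4328 + (-1952 + 2333)) = (-198 + 4326)*(4328 + (-1952 + 2333)) = 4128*(4328 + 381) = 4128*4709 = 19438752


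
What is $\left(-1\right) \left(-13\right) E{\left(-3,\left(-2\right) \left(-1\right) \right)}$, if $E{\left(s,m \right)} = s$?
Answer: $-39$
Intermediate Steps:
$\left(-1\right) \left(-13\right) E{\left(-3,\left(-2\right) \left(-1\right) \right)} = \left(-1\right) \left(-13\right) \left(-3\right) = 13 \left(-3\right) = -39$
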